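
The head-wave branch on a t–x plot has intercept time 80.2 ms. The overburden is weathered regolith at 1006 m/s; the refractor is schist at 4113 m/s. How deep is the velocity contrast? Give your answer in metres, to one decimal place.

41.6 m

θ_c = arcsin(1006/4113) = 14.16°; cos θ_c = 0.9696.
tᵢ = 2h cos θ_c/V₁ ⇒ h = tᵢ·V₁/(2 cos θ_c) = 0.0802·1006/(2·0.9696) = 41.60 m.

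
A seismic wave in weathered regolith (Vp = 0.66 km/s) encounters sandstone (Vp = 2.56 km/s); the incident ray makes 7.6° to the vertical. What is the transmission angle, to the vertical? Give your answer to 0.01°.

30.86°

sin θ₁/V₁ = sin θ₂/V₂ ⇒ sin θ₂ = 2.56·sin 7.6°/0.66 = 2.56·0.1323/0.66 = 0.5130.
θ₂ = sin⁻¹(0.5130) = 30.86° (from vertical).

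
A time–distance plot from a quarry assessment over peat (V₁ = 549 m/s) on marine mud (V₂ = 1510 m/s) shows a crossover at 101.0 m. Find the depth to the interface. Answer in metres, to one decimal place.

x_cross = 2h·√((V₂+V₁)/(V₂−V₁)) → h = x_cross / (2·√((V₂+V₁)/(V₂−V₁))).
√((V₂+V₁)/(V₂−V₁)) = √((1510+549)/(1510−549)) = 1.4637.
h = 101.0 / (2·1.4637) = 34.50 m.

34.5 m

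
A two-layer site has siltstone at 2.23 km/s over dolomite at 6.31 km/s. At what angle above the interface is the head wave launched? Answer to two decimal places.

69.30°

At critical incidence the refracted ray runs along the interface (θ₂ = 90°), so sin θ_c = V₁/V₂.
θ_c = arcsin(2.23/6.31) = arcsin 0.3534 = 20.70°.
Measured from the interface: 90° − 20.70° = 69.30°.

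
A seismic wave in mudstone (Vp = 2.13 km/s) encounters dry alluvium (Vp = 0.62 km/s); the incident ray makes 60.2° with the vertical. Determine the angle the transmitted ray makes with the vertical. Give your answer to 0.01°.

14.63°

Snell's law: sin θ₂ = (V₂/V₁)·sin θ₁ = (0.62/2.13)·sin 60.2° = 0.2526.
θ₂ = arcsin 0.2526 = 14.63° from the normal.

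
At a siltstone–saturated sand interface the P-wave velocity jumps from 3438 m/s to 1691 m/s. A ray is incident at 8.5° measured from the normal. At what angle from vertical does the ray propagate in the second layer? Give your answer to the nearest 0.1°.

Snell's law: sin θ₂ = (V₂/V₁)·sin θ₁ = (1691/3438)·sin 8.5° = 0.0727.
θ₂ = sin⁻¹(0.0727) = 4.17° (from vertical).

4.2°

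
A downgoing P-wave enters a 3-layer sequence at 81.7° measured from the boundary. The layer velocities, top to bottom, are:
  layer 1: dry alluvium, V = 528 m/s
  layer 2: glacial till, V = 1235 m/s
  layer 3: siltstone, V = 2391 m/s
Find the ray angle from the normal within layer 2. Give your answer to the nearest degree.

20°

From the normal: θ₁ = 90° − 81.7° = 8.3°.
Snell's law across each interface conserves sin θ / V, so sin θ_2 = V_2·sin θ₁/V₁.
sin θ_2 = 1235 × sin 8.3° / 528 = 0.3377.
θ_2 = arcsin 0.3377 = 19.73°.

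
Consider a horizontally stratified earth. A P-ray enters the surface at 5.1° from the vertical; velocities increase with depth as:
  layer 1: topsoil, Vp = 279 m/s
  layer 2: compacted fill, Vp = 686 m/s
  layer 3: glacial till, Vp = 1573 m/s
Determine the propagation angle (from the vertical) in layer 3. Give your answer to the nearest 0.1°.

30.1°

Snell's law across each interface conserves sin θ / V, so sin θ_3 = V_3·sin θ₁/V₁.
sin θ_3 = 1573 × sin 5.1° / 279 = 0.5012.
θ_3 = 30.08° from the vertical.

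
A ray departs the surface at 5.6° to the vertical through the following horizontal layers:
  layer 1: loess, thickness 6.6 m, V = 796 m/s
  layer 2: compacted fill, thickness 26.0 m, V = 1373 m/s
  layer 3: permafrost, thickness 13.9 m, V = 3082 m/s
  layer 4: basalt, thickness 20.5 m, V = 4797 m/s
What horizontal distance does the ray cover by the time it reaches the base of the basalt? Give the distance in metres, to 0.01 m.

p = sin θ₁/V₁ = sin 5.6°/796 = 1.2259e-04 s/m is conserved through the stack.
Layer 1: θ = 5.60°; offset = 6.6·tan 5.60° = 0.6471 m.
Layer 2: sin θ = p·1373 = 0.1683 → θ = 9.69°; offset = 26.0·tan 9.69° = 4.4396 m.
Layer 3: sin θ = p·3082 = 0.3778 → θ = 22.20°; offset = 13.9·tan 22.20° = 5.6722 m.
Layer 4: sin θ = p·4797 = 0.5881 → θ = 36.02°; offset = 20.5·tan 36.02° = 14.9052 m.
Summing the layer offsets gives 25.6642 m.

25.66 m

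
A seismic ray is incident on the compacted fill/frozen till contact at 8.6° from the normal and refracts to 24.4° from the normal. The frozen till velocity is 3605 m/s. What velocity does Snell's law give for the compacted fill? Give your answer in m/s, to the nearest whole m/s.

Snell's law: sin 8.6°/V₁ = sin 24.4°/V₂.
V₁ = V₂·sin 8.6°/sin 24.4° = 3605 × 0.3620 = 1304.94 m/s.

1305 m/s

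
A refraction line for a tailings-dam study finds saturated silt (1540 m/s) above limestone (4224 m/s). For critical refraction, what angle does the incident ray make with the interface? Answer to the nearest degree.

69°

Critical incidence: sin θ_c = V₁/V₂ = 1540/4224 = 0.3646.
θ_c = arcsin 0.3646 = 21.38°.
Measured from the interface: 90° − 21.38° = 68.62°.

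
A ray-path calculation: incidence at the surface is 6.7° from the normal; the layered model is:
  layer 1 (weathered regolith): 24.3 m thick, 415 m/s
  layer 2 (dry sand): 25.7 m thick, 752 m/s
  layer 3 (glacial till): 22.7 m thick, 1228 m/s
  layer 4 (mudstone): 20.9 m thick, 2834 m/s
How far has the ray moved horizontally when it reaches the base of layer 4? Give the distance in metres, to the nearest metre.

44 m

Apply Snell's law at each interface; in layer i the horizontal offset is hᵢ·tan θᵢ.
Layer 1: θ = 6.70°; offset = 24.3·tan 6.70° = 2.855 m.
Layer 2: sin θ = 752·sin 6.7°/415 = 0.2114, θ = 12.21°; offset = 25.7·tan 12.21° = 5.559 m.
Layer 3: sin θ = 1228·sin 6.7°/415 = 0.3452, θ = 20.20°; offset = 22.7·tan 20.20° = 8.350 m.
Layer 4: sin θ = 2834·sin 6.7°/415 = 0.7967, θ = 52.82°; offset = 20.9·tan 52.82° = 27.554 m.
Total horizontal offset = 44.318 m.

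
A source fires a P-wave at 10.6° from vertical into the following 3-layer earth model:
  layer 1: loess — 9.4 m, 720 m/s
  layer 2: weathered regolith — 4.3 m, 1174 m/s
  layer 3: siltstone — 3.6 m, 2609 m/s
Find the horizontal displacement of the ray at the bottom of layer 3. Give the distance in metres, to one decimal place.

Apply Snell's law at each interface; in layer i the horizontal offset is hᵢ·tan θᵢ.
Layer 1: θ = 10.60°; offset = 9.4·tan 10.60° = 1.759 m.
Layer 2: sin θ = 1174·sin 10.6°/720 = 0.2999, θ = 17.45°; offset = 4.3·tan 17.45° = 1.352 m.
Layer 3: sin θ = 2609·sin 10.6°/720 = 0.6666, θ = 41.80°; offset = 3.6·tan 41.80° = 3.219 m.
Σ offsets = 6.330 m.

6.3 m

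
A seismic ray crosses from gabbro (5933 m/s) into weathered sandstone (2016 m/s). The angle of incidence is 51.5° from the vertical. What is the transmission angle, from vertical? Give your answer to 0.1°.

Snell's law: sin θ₂ = (V₂/V₁)·sin θ₁ = (2016/5933)·sin 51.5° = 0.2659.
θ₂ = sin⁻¹(0.2659) = 15.42° (from vertical).

15.4°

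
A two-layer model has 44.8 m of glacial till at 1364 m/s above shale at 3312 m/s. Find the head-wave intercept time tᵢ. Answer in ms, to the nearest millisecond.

θ_c = arcsin(V₁/V₂) = arcsin(1364/3312) = 24.32°; cos θ_c = 0.9113.
tᵢ = 2h·cos θ_c / V₁ = 2·44.8·0.9113 / 1364 = 0.05986 s.

60 ms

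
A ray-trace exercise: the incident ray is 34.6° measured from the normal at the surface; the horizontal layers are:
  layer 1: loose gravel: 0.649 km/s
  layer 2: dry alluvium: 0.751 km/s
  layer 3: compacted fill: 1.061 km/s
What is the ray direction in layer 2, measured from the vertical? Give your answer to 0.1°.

41.1°

Snell's law across each interface conserves sin θ / V, so sin θ_2 = V_2·sin θ₁/V₁.
sin θ_2 = 0.751 × sin 34.6° / 0.649 = 0.6571.
θ_2 = arcsin 0.6571 = 41.08°.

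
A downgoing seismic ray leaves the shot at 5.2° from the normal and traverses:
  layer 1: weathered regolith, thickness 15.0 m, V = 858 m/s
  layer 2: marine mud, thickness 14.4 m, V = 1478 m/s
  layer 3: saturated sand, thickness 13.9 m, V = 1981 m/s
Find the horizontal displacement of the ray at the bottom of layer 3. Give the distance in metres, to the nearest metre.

Apply Snell's law at each interface; in layer i the horizontal offset is hᵢ·tan θᵢ.
Layer 1: θ = 5.20°; offset = 15.0·tan 5.20° = 1.365 m.
Layer 2: sin θ = 1478·sin 5.2°/858 = 0.1561, θ = 8.98°; offset = 14.4·tan 8.98° = 2.276 m.
Layer 3: sin θ = 1981·sin 5.2°/858 = 0.2093, θ = 12.08°; offset = 13.9·tan 12.08° = 2.975 m.
Summing the layer offsets gives 6.616 m.

7 m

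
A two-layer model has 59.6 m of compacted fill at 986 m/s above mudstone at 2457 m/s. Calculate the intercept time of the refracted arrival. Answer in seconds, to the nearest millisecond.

0.111 s

θ_c = arcsin(V₁/V₂) = arcsin(986/2457) = 23.66°; cos θ_c = 0.9159.
tᵢ = 2h·cos θ_c / V₁ = 2·59.6·0.9159 / 986 = 0.11073 s.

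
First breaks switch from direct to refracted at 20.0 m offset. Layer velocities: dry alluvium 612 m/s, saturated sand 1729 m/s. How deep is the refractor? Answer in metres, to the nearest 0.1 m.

6.9 m

x_cross = 2h·√((V₂+V₁)/(V₂−V₁)) → h = x_cross / (2·√((V₂+V₁)/(V₂−V₁))).
√((V₂+V₁)/(V₂−V₁)) = √((1729+612)/(1729−612)) = 1.4477.
h = 20.0 / (2·1.4477) = 6.91 m.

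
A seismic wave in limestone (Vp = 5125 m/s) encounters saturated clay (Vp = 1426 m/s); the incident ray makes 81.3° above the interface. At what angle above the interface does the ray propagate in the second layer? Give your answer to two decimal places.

87.59°

Angle from the normal: 90° − 81.3° = 8.7°.
sin θ₁/V₁ = sin θ₂/V₂ ⇒ sin θ₂ = 1426·sin 8.7°/5125 = 1426·0.1513/5125 = 0.0421.
θ₂ = arcsin 0.0421 = 2.41° from the normal.
From the interface: 90° − 2.41° = 87.59°.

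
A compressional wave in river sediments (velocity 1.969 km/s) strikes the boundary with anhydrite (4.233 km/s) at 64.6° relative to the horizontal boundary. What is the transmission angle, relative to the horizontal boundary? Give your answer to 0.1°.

22.8°

Angle from the normal: 90° − 64.6° = 25.4°.
Snell's law: sin θ₂ = (V₂/V₁)·sin θ₁ = (4.233/1.969)·sin 25.4° = 0.9221.
θ₂ = sin⁻¹(0.9221) = 67.24° (from vertical).
From the interface: 90° − 67.24° = 22.76°.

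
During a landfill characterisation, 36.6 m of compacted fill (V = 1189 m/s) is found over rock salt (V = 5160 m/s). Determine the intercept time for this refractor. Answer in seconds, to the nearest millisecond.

tᵢ = 2h·√(V₂²−V₁²)/(V₁V₂).
√(V₂²−V₁²) = √(5160²−1189²) = 5021.1 m/s.
tᵢ = 2·36.6·5021.1/(1189·5160) = 0.05991 s.

0.060 s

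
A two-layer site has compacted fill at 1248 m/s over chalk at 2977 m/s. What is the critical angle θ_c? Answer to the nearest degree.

At critical incidence the refracted ray runs along the interface (θ₂ = 90°), so sin θ_c = V₁/V₂.
θ_c = arcsin(1248/2977) = arcsin 0.4192 = 24.78°.

25°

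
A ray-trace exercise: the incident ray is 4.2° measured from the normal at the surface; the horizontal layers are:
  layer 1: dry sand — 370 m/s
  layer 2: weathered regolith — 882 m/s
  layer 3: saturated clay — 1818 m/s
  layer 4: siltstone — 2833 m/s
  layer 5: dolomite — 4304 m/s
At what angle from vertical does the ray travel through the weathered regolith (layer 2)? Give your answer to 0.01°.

Snell's law across each interface conserves sin θ / V, so sin θ_2 = V_2·sin θ₁/V₁.
sin θ_2 = 882 × sin 4.2° / 370 = 0.1746.
θ_2 = 10.05° from the vertical.

10.05°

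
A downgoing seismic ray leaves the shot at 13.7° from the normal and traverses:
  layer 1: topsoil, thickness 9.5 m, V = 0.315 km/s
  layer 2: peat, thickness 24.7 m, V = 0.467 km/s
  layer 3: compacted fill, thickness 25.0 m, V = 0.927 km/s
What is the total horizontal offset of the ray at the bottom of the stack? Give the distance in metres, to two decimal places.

Apply Snell's law at each interface; in layer i the horizontal offset is hᵢ·tan θᵢ.
Layer 1: θ = 13.70°; offset = 9.5·tan 13.70° = 2.3159 m.
Layer 2: sin θ = 0.467·sin 13.7°/0.315 = 0.3511, θ = 20.56°; offset = 24.7·tan 20.56° = 9.2625 m.
Layer 3: sin θ = 0.927·sin 13.7°/0.315 = 0.6970, θ = 44.19°; offset = 25.0·tan 44.19° = 24.2989 m.
Summing the layer offsets gives 35.8772 m.

35.88 m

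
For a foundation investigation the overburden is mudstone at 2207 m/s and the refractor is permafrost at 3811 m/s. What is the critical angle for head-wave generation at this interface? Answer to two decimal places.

At critical incidence the refracted ray runs along the interface (θ₂ = 90°), so sin θ_c = V₁/V₂.
θ_c = arcsin(2207/3811) = arcsin 0.5791 = 35.39°.

35.39°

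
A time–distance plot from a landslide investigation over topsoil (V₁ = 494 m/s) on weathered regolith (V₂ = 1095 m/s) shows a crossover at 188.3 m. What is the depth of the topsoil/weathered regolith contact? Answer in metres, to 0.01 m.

x_cross = 2h·√((V₂+V₁)/(V₂−V₁)) → h = x_cross / (2·√((V₂+V₁)/(V₂−V₁))).
√((V₂+V₁)/(V₂−V₁)) = √((1095+494)/(1095−494)) = 1.6260.
h = 188.3 / (2·1.6260) = 57.90 m.

57.90 m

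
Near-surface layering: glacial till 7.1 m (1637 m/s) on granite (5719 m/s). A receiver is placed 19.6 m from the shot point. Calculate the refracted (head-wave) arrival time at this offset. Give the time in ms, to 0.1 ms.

θ_c = arcsin(V₁/V₂) = arcsin(1637/5719) = 16.63°, cos θ_c = 0.9582.
Intercept time tᵢ = 2h cos θ_c / V₁ = 2·7.1·0.9582/1637 = 0.00831 s.
t = x/V₂ + tᵢ = 19.6/5719 + 0.00831 = 0.01174 s.

11.7 ms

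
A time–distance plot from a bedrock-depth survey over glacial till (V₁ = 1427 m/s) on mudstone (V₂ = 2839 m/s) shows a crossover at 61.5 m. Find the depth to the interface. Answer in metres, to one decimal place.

17.7 m

h = (x_cross/2)·√((V₂−V₁)/(V₂+V₁)).
(V₂−V₁)/(V₂+V₁) = (2839−1427)/(2839+1427) = 0.3310; √ = 0.5753.
h = (61.5/2)·0.5753 = 17.69 m.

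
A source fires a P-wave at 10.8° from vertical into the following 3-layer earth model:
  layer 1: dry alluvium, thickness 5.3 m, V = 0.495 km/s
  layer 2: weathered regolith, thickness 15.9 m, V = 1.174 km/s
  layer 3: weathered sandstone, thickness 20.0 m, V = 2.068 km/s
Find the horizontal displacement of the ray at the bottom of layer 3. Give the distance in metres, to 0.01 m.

34.06 m

Apply Snell's law at each interface; in layer i the horizontal offset is hᵢ·tan θᵢ.
Layer 1: θ = 10.80°; offset = 5.3·tan 10.80° = 1.0110 m.
Layer 2: sin θ = 1.174·sin 10.8°/0.495 = 0.4444, θ = 26.39°; offset = 15.9·tan 26.39° = 7.8880 m.
Layer 3: sin θ = 2.068·sin 10.8°/0.495 = 0.7828, θ = 51.52°; offset = 20.0·tan 51.52° = 25.1625 m.
Summing the layer offsets gives 34.0615 m.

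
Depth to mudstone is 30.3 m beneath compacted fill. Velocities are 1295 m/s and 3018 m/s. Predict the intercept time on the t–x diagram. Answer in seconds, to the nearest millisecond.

0.042 s

tᵢ = 2h·√(V₂²−V₁²)/(V₁V₂).
√(V₂²−V₁²) = √(3018²−1295²) = 2726.0 m/s.
tᵢ = 2·30.3·2726.0/(1295·3018) = 0.04227 s.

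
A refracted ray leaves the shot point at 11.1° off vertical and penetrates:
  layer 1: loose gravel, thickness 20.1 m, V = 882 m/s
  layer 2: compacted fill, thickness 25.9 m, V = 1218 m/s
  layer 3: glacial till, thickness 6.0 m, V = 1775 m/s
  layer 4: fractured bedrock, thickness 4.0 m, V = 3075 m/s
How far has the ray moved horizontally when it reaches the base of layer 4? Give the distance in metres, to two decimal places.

17.23 m

Ray parameter p = sin 11.1° / 882 m/s = 2.1828e-04 s/m.
Layer 1: θ = 11.10°; offset = 20.1·tan 11.10° = 3.9435 m.
Layer 2: sin θ = p·1218 = 0.2659 → θ = 15.42°; offset = 25.9·tan 15.42° = 7.1429 m.
Layer 3: sin θ = p·1775 = 0.3874 → θ = 22.80°; offset = 6.0·tan 22.80° = 2.5216 m.
Layer 4: sin θ = p·3075 = 0.6712 → θ = 42.16°; offset = 4.0·tan 42.16° = 3.6219 m.
Total horizontal offset = 17.2300 m.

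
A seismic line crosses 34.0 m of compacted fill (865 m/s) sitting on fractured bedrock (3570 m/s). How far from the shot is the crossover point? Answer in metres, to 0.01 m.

θ_c = arcsin(865/3570) = 14.02°, so cos θ_c = 0.9702 and tᵢ = 2h cos θ_c/V₁ = 0.0763 s.
At crossover x/V₁ = x/V₂ + tᵢ ⇒ x = tᵢ/(1/V₁ − 1/V₂) = 0.07627/(1.1561e-03 − 2.8011e-04) = 87.07 m.

87.07 m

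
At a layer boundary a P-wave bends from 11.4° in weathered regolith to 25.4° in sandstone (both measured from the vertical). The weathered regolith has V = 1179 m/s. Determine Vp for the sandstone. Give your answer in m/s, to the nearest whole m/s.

2559 m/s

Snell's law: sin 11.4°/V₁ = sin 25.4°/V₂.
V₂ = V₁·sin 25.4°/sin 11.4° = 1179 × 2.1701 = 2558.54 m/s.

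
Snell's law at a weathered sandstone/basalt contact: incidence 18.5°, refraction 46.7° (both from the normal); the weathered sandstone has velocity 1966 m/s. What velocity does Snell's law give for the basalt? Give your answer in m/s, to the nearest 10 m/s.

4510 m/s

sin 18.5° = 0.3173; sin 46.7° = 0.7278.
V₂ = V₁·(sin θ₂/sin θ₁) = 1966·(0.7278/0.3173) = 4509.23 m/s.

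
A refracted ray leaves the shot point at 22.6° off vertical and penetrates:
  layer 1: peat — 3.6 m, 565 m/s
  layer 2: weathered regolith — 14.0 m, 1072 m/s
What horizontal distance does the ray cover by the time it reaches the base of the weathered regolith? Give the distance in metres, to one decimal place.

16.4 m

Apply Snell's law at each interface; in layer i the horizontal offset is hᵢ·tan θᵢ.
Layer 1: θ = 22.60°; offset = 3.6·tan 22.60° = 1.499 m.
Layer 2: sin θ = 1072·sin 22.6°/565 = 0.7291, θ = 46.81°; offset = 14.0·tan 46.81° = 14.916 m.
Σ offsets = 16.415 m.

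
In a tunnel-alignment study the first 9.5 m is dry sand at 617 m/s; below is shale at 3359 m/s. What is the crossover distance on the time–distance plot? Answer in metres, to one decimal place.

22.9 m

θ_c = arcsin(617/3359) = 10.58°, so cos θ_c = 0.9830 and tᵢ = 2h cos θ_c/V₁ = 0.0303 s.
At crossover x/V₁ = x/V₂ + tᵢ ⇒ x = tᵢ/(1/V₁ − 1/V₂) = 0.03027/(1.6207e-03 − 2.9771e-04) = 22.88 m.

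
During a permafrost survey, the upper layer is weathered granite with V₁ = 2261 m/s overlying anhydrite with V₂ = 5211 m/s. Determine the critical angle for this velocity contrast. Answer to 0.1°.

Critical incidence: sin θ_c = V₁/V₂ = 2261/5211 = 0.4339.
θ_c = arcsin 0.4339 = 25.71°.

25.7°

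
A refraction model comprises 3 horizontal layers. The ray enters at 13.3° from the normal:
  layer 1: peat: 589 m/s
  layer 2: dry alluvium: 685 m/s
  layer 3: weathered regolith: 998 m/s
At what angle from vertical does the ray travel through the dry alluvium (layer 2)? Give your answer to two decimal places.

15.52°

Ray parameter p = sin 13.3° / 589 = 3.9058e-04 s/m.
sin θ_2 = p·V_2 = 3.9058e-04 × 685 = 0.2675.
θ_2 = 15.52° from the vertical.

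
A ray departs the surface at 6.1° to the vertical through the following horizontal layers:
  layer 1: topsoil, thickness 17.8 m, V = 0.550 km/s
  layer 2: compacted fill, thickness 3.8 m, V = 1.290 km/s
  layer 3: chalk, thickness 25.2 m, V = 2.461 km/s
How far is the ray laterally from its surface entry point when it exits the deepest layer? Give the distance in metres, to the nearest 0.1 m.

Apply Snell's law at each interface; in layer i the horizontal offset is hᵢ·tan θᵢ.
Layer 1: θ = 6.10°; offset = 17.8·tan 6.10° = 1.902 m.
Layer 2: sin θ = 1.290·sin 6.1°/0.550 = 0.2492, θ = 14.43°; offset = 3.8·tan 14.43° = 0.978 m.
Layer 3: sin θ = 2.461·sin 6.1°/0.550 = 0.4755, θ = 28.39°; offset = 25.2·tan 28.39° = 13.620 m.
Summing the layer offsets gives 16.501 m.

16.5 m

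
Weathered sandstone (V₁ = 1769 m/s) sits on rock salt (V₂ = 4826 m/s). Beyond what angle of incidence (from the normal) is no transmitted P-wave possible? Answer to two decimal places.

At critical incidence the refracted ray runs along the interface (θ₂ = 90°), so sin θ_c = V₁/V₂.
θ_c = arcsin(1769/4826) = arcsin 0.3666 = 21.50°.

21.50°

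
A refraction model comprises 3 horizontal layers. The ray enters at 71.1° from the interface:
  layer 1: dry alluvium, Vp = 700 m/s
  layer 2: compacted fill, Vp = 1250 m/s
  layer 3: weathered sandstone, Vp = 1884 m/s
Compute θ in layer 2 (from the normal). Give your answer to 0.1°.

From the normal: θ₁ = 90° − 71.1° = 18.9°.
Snell's law across each interface conserves sin θ / V, so sin θ_2 = V_2·sin θ₁/V₁.
sin θ_2 = 1250 × sin 18.9° / 700 = 0.5784.
θ_2 = arcsin 0.5784 = 35.34°.

35.3°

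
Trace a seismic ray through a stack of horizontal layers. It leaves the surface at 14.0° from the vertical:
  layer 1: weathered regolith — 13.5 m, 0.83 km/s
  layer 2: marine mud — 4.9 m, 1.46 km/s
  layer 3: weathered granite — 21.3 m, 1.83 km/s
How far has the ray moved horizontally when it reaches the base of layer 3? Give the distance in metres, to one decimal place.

Ray parameter p = sin 14.0° / 0.83 km/s = 2.9147e-01 s/km.
Layer 1: θ = 14.00°; offset = 13.5·tan 14.00° = 3.366 m.
Layer 2: sin θ = p·1.46 = 0.4255 → θ = 25.19°; offset = 4.9·tan 25.19° = 2.304 m.
Layer 3: sin θ = p·1.83 = 0.5334 → θ = 32.24°; offset = 21.3·tan 32.24° = 13.432 m.
Σ offsets = 19.102 m.

19.1 m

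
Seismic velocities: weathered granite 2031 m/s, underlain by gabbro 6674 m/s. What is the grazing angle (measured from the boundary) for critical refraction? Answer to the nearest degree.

Critical incidence: sin θ_c = V₁/V₂ = 2031/6674 = 0.3043.
θ_c = arcsin 0.3043 = 17.72°.
Measured from the interface: 90° − 17.72° = 72.28°.

72°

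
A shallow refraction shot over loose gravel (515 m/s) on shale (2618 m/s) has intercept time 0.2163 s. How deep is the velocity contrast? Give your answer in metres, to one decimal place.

56.8 m

h = tᵢ·V₁·V₂ / (2·√(V₂²−V₁²)).
√(V₂²−V₁²) = √(2618² − 515²) = 2566.8 m/s.
h = 0.2163 s × 515 × 2618 / (2 × 2566.8) = 56.81 m.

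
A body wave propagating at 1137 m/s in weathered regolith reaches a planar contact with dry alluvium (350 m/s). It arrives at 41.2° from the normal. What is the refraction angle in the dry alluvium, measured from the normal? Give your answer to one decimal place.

11.7°

Snell's law: sin θ₂ = (V₂/V₁)·sin θ₁ = (350/1137)·sin 41.2° = 0.2028.
θ₂ = sin⁻¹(0.2028) = 11.70° (from vertical).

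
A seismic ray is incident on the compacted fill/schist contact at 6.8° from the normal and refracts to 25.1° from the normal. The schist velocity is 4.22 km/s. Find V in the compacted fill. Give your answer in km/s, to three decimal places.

Snell's law: sin 6.8°/V₁ = sin 25.1°/V₂.
V₁ = V₂·sin 6.8°/sin 25.1° = 4.22 × 0.2791 = 1.178 km/s.

1.178 km/s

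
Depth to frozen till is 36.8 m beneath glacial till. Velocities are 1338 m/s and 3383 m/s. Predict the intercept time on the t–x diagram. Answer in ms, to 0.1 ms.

50.5 ms

tᵢ = 2h·√(V₂²−V₁²)/(V₁V₂).
√(V₂²−V₁²) = √(3383²−1338²) = 3107.2 m/s.
tᵢ = 2·36.8·3107.2/(1338·3383) = 0.05052 s.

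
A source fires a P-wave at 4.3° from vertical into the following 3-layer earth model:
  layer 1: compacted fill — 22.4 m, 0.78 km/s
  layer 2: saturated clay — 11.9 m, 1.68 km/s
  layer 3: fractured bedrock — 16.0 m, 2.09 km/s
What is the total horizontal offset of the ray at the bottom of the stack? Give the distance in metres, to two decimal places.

Ray parameter p = sin 4.3° / 0.78 km/s = 9.6127e-02 s/km.
Layer 1: θ = 4.30°; offset = 22.4·tan 4.30° = 1.6843 m.
Layer 2: sin θ = p·1.68 = 0.1615 → θ = 9.29°; offset = 11.9·tan 9.29° = 1.9473 m.
Layer 3: sin θ = p·2.09 = 0.2009 → θ = 11.59°; offset = 16.0·tan 11.59° = 3.2814 m.
Summing the layer offsets gives 6.9130 m.

6.91 m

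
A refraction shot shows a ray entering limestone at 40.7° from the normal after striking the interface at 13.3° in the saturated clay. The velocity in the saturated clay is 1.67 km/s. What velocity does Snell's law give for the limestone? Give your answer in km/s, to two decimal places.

Snell's law: sin 13.3°/V₁ = sin 40.7°/V₂.
V₂ = V₁·sin 40.7°/sin 13.3° = 1.67 × 2.8346 = 4.73 km/s.

4.73 km/s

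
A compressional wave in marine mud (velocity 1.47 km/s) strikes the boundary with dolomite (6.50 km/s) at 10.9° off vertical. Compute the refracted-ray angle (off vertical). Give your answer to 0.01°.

sin θ₁/V₁ = sin θ₂/V₂ ⇒ sin θ₂ = 6.50·sin 10.9°/1.47 = 6.50·0.1891/1.47 = 0.8361.
θ₂ = arcsin 0.8361 = 56.73° from the normal.

56.73°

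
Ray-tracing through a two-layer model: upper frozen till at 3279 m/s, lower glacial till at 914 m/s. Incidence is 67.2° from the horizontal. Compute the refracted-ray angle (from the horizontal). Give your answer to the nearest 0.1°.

83.8°

Angle from the normal: 90° − 67.2° = 22.8°.
sin θ₁/V₁ = sin θ₂/V₂ ⇒ sin θ₂ = 914·sin 22.8°/3279 = 914·0.3875/3279 = 0.1080.
θ₂ = arcsin 0.1080 = 6.20° from the normal.
From the interface: 90° − 6.20° = 83.80°.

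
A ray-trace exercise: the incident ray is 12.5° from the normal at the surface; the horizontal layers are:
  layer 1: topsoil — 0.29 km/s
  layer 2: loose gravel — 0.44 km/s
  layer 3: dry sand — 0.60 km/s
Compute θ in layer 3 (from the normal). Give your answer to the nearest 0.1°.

Snell's law across each interface conserves sin θ / V, so sin θ_3 = V_3·sin θ₁/V₁.
sin θ_3 = 0.60 × sin 12.5° / 0.29 = 0.4478.
θ_3 = 26.60° from the vertical.

26.6°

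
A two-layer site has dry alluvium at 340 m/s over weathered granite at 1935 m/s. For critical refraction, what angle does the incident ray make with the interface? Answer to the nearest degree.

At critical incidence the refracted ray runs along the interface (θ₂ = 90°), so sin θ_c = V₁/V₂.
θ_c = arcsin(340/1935) = arcsin 0.1757 = 10.12°.
Measured from the interface: 90° − 10.12° = 79.88°.

80°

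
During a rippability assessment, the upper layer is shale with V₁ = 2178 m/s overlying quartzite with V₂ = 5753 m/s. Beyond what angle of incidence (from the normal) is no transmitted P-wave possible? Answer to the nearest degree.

22°

At critical incidence the refracted ray runs along the interface (θ₂ = 90°), so sin θ_c = V₁/V₂.
θ_c = arcsin(2178/5753) = arcsin 0.3786 = 22.25°.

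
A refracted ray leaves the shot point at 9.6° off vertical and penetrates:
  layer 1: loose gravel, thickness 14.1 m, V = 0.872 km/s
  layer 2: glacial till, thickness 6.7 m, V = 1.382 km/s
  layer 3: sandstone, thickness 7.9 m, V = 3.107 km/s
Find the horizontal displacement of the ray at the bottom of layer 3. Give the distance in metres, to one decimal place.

Apply Snell's law at each interface; in layer i the horizontal offset is hᵢ·tan θᵢ.
Layer 1: θ = 9.60°; offset = 14.1·tan 9.60° = 2.385 m.
Layer 2: sin θ = 1.382·sin 9.6°/0.872 = 0.2643, θ = 15.33°; offset = 6.7·tan 15.33° = 1.836 m.
Layer 3: sin θ = 3.107·sin 9.6°/0.872 = 0.5942, θ = 36.46°; offset = 7.9·tan 36.46° = 5.836 m.
Σ offsets = 10.057 m.

10.1 m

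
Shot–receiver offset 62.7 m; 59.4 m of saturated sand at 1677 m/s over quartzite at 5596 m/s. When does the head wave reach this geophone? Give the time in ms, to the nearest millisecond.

79 ms

θ_c = arcsin(V₁/V₂) = arcsin(1677/5596) = 17.44°, cos θ_c = 0.9540.
Intercept time tᵢ = 2h cos θ_c / V₁ = 2·59.4·0.9540/1677 = 0.06758 s.
t = x/V₂ + tᵢ = 62.7/5596 + 0.06758 = 0.07879 s.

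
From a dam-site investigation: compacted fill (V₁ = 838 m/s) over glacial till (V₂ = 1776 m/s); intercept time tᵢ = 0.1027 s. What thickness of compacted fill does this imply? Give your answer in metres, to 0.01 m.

48.81 m

θ_c = arcsin(838/1776) = 28.15°; cos θ_c = 0.8817.
tᵢ = 2h cos θ_c/V₁ ⇒ h = tᵢ·V₁/(2 cos θ_c) = 0.1027·838/(2·0.8817) = 48.81 m.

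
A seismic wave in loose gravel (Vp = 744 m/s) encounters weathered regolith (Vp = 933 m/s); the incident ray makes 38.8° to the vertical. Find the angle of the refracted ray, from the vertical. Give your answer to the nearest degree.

sin θ₁/V₁ = sin θ₂/V₂ ⇒ sin θ₂ = 933·sin 38.8°/744 = 933·0.6266/744 = 0.7858.
θ₂ = arcsin 0.7858 = 51.79° from the normal.

52°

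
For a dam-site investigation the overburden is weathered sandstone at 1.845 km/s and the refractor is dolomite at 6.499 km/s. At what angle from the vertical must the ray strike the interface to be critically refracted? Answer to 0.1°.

At critical incidence the refracted ray runs along the interface (θ₂ = 90°), so sin θ_c = V₁/V₂.
θ_c = arcsin(1.845/6.499) = arcsin 0.2839 = 16.49°.

16.5°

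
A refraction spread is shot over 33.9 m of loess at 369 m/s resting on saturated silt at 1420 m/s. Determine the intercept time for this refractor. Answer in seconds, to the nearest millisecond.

0.177 s

tᵢ = 2h·√(V₂²−V₁²)/(V₁V₂).
√(V₂²−V₁²) = √(1420²−369²) = 1371.2 m/s.
tᵢ = 2·33.9·1371.2/(369·1420) = 0.17743 s.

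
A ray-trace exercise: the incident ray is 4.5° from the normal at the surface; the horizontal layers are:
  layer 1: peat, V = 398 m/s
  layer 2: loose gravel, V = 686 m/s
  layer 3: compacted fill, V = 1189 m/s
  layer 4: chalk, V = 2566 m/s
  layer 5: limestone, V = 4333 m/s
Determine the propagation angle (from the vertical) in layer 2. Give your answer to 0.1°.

7.8°

Snell's law across each interface conserves sin θ / V, so sin θ_2 = V_2·sin θ₁/V₁.
sin θ_2 = 686 × sin 4.5° / 398 = 0.1352.
θ_2 = 7.77° from the vertical.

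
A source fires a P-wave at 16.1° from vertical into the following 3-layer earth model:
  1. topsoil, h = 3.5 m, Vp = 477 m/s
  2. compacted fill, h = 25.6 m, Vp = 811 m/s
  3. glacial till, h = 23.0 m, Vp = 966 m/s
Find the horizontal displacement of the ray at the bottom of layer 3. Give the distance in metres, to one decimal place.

30.3 m

p = sin θ₁/V₁ = sin 16.1°/477 = 5.8137e-04 s/m is conserved through the stack.
Layer 1: θ = 16.10°; offset = 3.5·tan 16.10° = 1.010 m.
Layer 2: sin θ = p·811 = 0.4715 → θ = 28.13°; offset = 25.6·tan 28.13° = 13.687 m.
Layer 3: sin θ = p·966 = 0.5616 → θ = 34.17°; offset = 23.0·tan 34.17° = 15.611 m.
Σ offsets = 30.309 m.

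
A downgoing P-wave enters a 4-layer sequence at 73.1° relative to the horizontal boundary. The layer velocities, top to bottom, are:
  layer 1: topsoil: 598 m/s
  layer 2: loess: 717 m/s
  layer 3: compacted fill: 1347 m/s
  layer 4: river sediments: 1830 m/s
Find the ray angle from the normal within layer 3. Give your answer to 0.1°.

40.9°

From the normal: θ₁ = 90° − 73.1° = 16.9°.
Ray parameter p = sin 16.9° / 598 = 4.8612e-04 s/m.
sin θ_3 = p·V_3 = 4.8612e-04 × 1347 = 0.6548.
θ_3 = arcsin 0.6548 = 40.91°.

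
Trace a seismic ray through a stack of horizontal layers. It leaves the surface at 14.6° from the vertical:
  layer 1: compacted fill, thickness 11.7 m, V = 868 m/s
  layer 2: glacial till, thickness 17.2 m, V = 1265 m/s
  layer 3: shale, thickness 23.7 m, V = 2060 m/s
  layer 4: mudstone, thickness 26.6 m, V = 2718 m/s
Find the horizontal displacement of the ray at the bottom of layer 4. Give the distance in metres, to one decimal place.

Apply Snell's law at each interface; in layer i the horizontal offset is hᵢ·tan θᵢ.
Layer 1: θ = 14.60°; offset = 11.7·tan 14.60° = 3.048 m.
Layer 2: sin θ = 1265·sin 14.6°/868 = 0.3674, θ = 21.55°; offset = 17.2·tan 21.55° = 6.794 m.
Layer 3: sin θ = 2060·sin 14.6°/868 = 0.5982, θ = 36.74°; offset = 23.7·tan 36.74° = 17.693 m.
Layer 4: sin θ = 2718·sin 14.6°/868 = 0.7893, θ = 52.12°; offset = 26.6·tan 52.12° = 34.196 m.
Σ offsets = 61.730 m.

61.7 m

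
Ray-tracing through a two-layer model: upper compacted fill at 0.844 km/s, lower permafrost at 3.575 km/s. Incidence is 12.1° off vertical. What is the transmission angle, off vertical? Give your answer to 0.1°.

Snell's law: sin θ₂ = (V₂/V₁)·sin θ₁ = (3.575/0.844)·sin 12.1° = 0.8879.
θ₂ = arcsin 0.8879 = 62.61° from the normal.

62.6°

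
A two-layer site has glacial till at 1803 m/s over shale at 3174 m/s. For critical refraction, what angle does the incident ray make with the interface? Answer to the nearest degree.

Critical incidence: sin θ_c = V₁/V₂ = 1803/3174 = 0.5681.
θ_c = arcsin 0.5681 = 34.61°.
Measured from the interface: 90° − 34.61° = 55.39°.

55°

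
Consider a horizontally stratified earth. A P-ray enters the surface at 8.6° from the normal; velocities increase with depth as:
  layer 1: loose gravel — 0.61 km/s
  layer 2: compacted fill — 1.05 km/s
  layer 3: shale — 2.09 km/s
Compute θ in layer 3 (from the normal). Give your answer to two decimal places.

30.82°

Snell's law across each interface conserves sin θ / V, so sin θ_3 = V_3·sin θ₁/V₁.
sin θ_3 = 2.09 × sin 8.6° / 0.61 = 0.5123.
θ_3 = 30.82° from the vertical.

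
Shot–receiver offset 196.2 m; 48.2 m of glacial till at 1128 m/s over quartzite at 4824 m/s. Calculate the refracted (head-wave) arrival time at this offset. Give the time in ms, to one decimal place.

123.8 ms

θ_c = arcsin(V₁/V₂) = arcsin(1128/4824) = 13.52°, cos θ_c = 0.9723.
Intercept time tᵢ = 2h cos θ_c / V₁ = 2·48.2·0.9723/1128 = 0.08309 s.
t = x/V₂ + tᵢ = 196.2/4824 + 0.08309 = 0.12376 s.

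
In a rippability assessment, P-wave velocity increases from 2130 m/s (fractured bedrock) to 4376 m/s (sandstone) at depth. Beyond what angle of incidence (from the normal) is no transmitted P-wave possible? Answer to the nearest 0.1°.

29.1°

At critical incidence the refracted ray runs along the interface (θ₂ = 90°), so sin θ_c = V₁/V₂.
θ_c = arcsin(2130/4376) = arcsin 0.4867 = 29.13°.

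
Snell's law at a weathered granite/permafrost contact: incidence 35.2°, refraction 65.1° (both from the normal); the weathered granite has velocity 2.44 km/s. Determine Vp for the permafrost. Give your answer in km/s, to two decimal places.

3.84 km/s

sin 35.2° = 0.5764; sin 65.1° = 0.9070.
V₂ = V₁·(sin θ₂/sin θ₁) = 2.44·(0.9070/0.5764) = 3.84 km/s.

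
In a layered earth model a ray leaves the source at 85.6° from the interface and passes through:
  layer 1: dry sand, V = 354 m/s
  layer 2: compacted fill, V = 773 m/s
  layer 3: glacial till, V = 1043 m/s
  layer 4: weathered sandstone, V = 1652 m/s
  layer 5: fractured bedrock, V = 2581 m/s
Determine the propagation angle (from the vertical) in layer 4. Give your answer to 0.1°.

21.0°

From the normal: θ₁ = 90° − 85.6° = 4.4°.
Ray parameter p = sin 4.4° / 354 = 2.1672e-04 s/m.
sin θ_4 = p·V_4 = 2.1672e-04 × 1652 = 0.3580.
θ_4 = arcsin 0.3580 = 20.98°.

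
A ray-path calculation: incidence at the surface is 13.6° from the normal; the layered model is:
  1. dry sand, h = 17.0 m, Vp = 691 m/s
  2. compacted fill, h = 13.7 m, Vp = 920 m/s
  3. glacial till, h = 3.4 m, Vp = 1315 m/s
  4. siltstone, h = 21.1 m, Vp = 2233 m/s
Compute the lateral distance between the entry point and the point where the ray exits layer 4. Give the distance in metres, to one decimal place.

Apply Snell's law at each interface; in layer i the horizontal offset is hᵢ·tan θᵢ.
Layer 1: θ = 13.60°; offset = 17.0·tan 13.60° = 4.113 m.
Layer 2: sin θ = 920·sin 13.6°/691 = 0.3131, θ = 18.24°; offset = 13.7·tan 18.24° = 4.516 m.
Layer 3: sin θ = 1315·sin 13.6°/691 = 0.4475, θ = 26.58°; offset = 3.4·tan 26.58° = 1.701 m.
Layer 4: sin θ = 2233·sin 13.6°/691 = 0.7599, θ = 49.45°; offset = 21.1·tan 49.45° = 24.664 m.
Total horizontal offset = 34.994 m.

35.0 m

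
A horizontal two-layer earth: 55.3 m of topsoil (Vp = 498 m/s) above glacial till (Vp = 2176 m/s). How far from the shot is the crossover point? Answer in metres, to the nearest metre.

θ_c = arcsin(498/2176) = 13.23°, so cos θ_c = 0.9735 and tᵢ = 2h cos θ_c/V₁ = 0.2162 s.
At crossover x/V₁ = x/V₂ + tᵢ ⇒ x = tᵢ/(1/V₁ − 1/V₂) = 0.21619/(2.0080e-03 − 4.5956e-04) = 139.62 m.

140 m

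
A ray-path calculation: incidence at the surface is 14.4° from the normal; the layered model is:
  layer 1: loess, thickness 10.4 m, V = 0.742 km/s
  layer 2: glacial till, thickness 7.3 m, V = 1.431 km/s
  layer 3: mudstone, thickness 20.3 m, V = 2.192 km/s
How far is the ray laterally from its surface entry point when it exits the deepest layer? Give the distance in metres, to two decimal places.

p = sin θ₁/V₁ = sin 14.4°/0.742 = 3.3516e-01 s/km is conserved through the stack.
Layer 1: θ = 14.40°; offset = 10.4·tan 14.40° = 2.6703 m.
Layer 2: sin θ = p·1.431 = 0.4796 → θ = 28.66°; offset = 7.3·tan 28.66° = 3.9901 m.
Layer 3: sin θ = p·2.192 = 0.7347 → θ = 47.28°; offset = 20.3·tan 47.28° = 21.9833 m.
Summing the layer offsets gives 28.6436 m.

28.64 m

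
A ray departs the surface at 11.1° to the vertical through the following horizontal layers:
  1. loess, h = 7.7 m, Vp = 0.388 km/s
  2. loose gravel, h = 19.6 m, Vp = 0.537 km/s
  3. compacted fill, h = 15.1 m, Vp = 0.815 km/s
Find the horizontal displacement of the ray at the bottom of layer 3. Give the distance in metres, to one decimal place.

13.6 m

Apply Snell's law at each interface; in layer i the horizontal offset is hᵢ·tan θᵢ.
Layer 1: θ = 11.10°; offset = 7.7·tan 11.10° = 1.511 m.
Layer 2: sin θ = 0.537·sin 11.1°/0.388 = 0.2665, θ = 15.45°; offset = 19.6·tan 15.45° = 5.418 m.
Layer 3: sin θ = 0.815·sin 11.1°/0.388 = 0.4044, θ = 23.85°; offset = 15.1·tan 23.85° = 6.677 m.
Σ offsets = 13.606 m.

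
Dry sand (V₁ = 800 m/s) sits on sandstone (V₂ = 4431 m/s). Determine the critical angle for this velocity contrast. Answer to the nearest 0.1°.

Critical incidence: sin θ_c = V₁/V₂ = 800/4431 = 0.1805.
θ_c = arcsin 0.1805 = 10.40°.

10.4°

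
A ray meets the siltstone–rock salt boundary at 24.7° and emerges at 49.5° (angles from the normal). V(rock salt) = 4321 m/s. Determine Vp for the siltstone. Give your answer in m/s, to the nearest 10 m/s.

sin 24.7° = 0.4179; sin 49.5° = 0.7604.
V₁ = V₂·(sin θ₁/sin θ₂) = 4321·(0.4179/0.7604) = 2374.53 m/s.

2370 m/s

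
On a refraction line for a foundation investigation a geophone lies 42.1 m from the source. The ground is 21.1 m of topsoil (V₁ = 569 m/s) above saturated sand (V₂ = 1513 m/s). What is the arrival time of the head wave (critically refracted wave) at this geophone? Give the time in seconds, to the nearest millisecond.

0.097 s

t = x/V₂ + 2h·√(V₂²−V₁²)/(V₁V₂).
√(V₂²−V₁²) = √(1513²−569²) = 1401.9 m/s; delay term = 2·21.1·1401.9/(569·1513) = 0.06872 s.
t = 42.1/1513 + 0.06872 = 0.09655 s.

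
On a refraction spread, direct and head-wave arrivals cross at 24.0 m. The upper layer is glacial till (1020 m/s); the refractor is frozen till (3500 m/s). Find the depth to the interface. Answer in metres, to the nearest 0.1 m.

8.9 m

x_cross = 2h·√((V₂+V₁)/(V₂−V₁)) → h = x_cross / (2·√((V₂+V₁)/(V₂−V₁))).
√((V₂+V₁)/(V₂−V₁)) = √((3500+1020)/(3500−1020)) = 1.3500.
h = 24.0 / (2·1.3500) = 8.89 m.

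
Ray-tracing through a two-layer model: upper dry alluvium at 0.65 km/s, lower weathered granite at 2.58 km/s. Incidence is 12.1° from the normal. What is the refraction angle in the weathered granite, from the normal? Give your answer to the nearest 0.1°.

56.3°

sin θ₁/V₁ = sin θ₂/V₂ ⇒ sin θ₂ = 2.58·sin 12.1°/0.65 = 2.58·0.2096/0.65 = 0.8320.
θ₂ = arcsin 0.8320 = 56.31° from the normal.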